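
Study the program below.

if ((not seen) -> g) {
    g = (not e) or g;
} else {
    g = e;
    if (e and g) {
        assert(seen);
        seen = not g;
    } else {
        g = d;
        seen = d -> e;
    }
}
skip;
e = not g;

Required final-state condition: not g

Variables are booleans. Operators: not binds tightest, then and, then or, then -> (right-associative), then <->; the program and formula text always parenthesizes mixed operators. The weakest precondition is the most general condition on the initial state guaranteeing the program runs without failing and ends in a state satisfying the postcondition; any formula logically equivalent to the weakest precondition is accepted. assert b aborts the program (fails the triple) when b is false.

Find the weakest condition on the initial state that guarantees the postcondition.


Working backward. After the program, not g must hold.
Before e := not g: not g
Before skip: not g
Then branch requires not ((not e) or g); else branch requires (e -> (seen and (not e))) and ((not e) -> (not d)).
Before the if: (((not seen) -> g) -> (not ((not e) or g))) and ((not ((not seen) -> g)) -> ((e -> (seen and (not e))) and ((not e) -> (not d))))
Answer: WP = (((not seen) -> g) -> (not ((not e) or g))) and ((not ((not seen) -> g)) -> ((e -> (seen and (not e))) and ((not e) -> (not d))))


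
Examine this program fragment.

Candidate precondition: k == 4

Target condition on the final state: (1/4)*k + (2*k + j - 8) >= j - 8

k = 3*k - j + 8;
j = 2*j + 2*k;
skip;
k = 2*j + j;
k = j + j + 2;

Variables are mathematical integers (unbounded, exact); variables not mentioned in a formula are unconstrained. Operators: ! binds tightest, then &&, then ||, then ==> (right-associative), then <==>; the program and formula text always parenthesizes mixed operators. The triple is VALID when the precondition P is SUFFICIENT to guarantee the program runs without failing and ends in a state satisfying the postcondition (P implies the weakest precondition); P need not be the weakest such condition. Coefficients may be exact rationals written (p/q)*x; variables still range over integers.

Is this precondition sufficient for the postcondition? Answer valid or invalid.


Working backward. After the program, the postcondition (1/4)*k + (2*k + j - 8) >= j - 8 must hold; in canonical form it is (9/4)*k >= 0.
Before k := j + j + 2: (9/2)*j >= -9/2
Before k := 2*j + j: (9/2)*j >= -9/2
Before skip: (9/2)*j >= -9/2
Before j := 2*j + 2*k: 9*j + 9*k >= -9/2
Before k := 3*k - j + 8: 27*k >= -153/2
The weakest precondition is 27*k >= -153/2.
Check whether k == 4 implies it.
Every state satisfying the precondition satisfies the weakest precondition: the implication holds.
Answer: valid


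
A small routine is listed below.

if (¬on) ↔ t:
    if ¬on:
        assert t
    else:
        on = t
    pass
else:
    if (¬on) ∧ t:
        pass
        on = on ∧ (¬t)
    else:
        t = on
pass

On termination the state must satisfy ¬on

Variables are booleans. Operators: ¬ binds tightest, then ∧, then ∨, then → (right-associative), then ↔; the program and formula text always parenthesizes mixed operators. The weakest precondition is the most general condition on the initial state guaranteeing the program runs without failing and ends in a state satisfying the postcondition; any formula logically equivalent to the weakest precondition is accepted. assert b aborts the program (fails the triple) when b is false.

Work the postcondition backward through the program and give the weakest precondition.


Working backward. After the program, ¬on must hold.
Before skip: ¬on
Then branch requires ((¬on) → (t ∧ (¬on))) ∧ (on → (¬t)); else branch requires (((¬on) ∧ t) → (¬(on ∧ (¬t)))) ∧ ((¬((¬on) ∧ t)) → (¬on)).
Before the if: (((¬on) ↔ t) → (((¬on) → (t ∧ (¬on))) ∧ (on → (¬t)))) ∧ ((¬((¬on) ↔ t)) → ((((¬on) ∧ t) → (¬(on ∧ (¬t)))) ∧ ((¬((¬on) ∧ t)) → (¬on))))
Answer: WP = (((¬on) ↔ t) → (((¬on) → (t ∧ (¬on))) ∧ (on → (¬t)))) ∧ ((¬((¬on) ↔ t)) → ((((¬on) ∧ t) → (¬(on ∧ (¬t)))) ∧ ((¬((¬on) ∧ t)) → (¬on))))


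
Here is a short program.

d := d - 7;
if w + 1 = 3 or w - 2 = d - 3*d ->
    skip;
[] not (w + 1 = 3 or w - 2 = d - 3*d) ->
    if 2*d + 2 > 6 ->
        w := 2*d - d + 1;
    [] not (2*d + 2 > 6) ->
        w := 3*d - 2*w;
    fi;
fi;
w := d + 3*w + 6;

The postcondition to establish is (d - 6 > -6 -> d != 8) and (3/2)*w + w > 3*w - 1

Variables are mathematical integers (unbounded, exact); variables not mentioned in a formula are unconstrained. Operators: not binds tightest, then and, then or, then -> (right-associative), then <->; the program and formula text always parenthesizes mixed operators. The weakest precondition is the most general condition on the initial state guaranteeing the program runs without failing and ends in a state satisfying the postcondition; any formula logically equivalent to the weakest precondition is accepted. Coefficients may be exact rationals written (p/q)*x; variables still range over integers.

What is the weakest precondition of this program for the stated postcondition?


Working backward. After the program, the postcondition (d - 6 > -6 -> d != 8) and (3/2)*w + w > 3*w - 1 must hold; in canonical form it is (d > 0 -> d != 8) and (1/2)*w < 1.
Before w := d + 3*w + 6: (d > 0 -> d != 8) and (1/2)*d + (3/2)*w < -2
Then branch requires (d > 0 -> d != 8) and (1/2)*d + (3/2)*w < -2; else branch requires (2*d > 4 -> ((d > 0 -> d != 8) and 2*d < -7/2)) and ((not (2*d > 4)) -> ((d > 0 -> d != 8) and 5*d < 3*w - 2)).
Before the if: ((w = 2 or 2*d + w = 2) -> ((d > 0 -> d != 8) and (1/2)*d + (3/2)*w < -2)) and ((not (w = 2 or 2*d + w = 2)) -> ((2*d > 4 -> ((d > 0 -> d != 8) and 2*d < -7/2)) and ((not (2*d > 4)) -> ((d > 0 -> d != 8) and 5*d < 3*w - 2))))
Before d := d - 7: ((w = 2 or 2*d + w = 16) -> ((d > 7 -> d != 15) and (1/2)*d + (3/2)*w < 3/2)) and ((not (w = 2 or 2*d + w = 16)) -> ((2*d > 18 -> ((d > 7 -> d != 15) and 2*d < 21/2)) and ((not (2*d > 18)) -> ((d > 7 -> d != 15) and 5*d < 3*w + 33))))
Answer: WP = ((w = 2 or 2*d + w = 16) -> ((d > 7 -> d != 15) and (1/2)*d + (3/2)*w < 3/2)) and ((not (w = 2 or 2*d + w = 16)) -> ((2*d > 18 -> ((d > 7 -> d != 15) and 2*d < 21/2)) and ((not (2*d > 18)) -> ((d > 7 -> d != 15) and 5*d < 3*w + 33))))


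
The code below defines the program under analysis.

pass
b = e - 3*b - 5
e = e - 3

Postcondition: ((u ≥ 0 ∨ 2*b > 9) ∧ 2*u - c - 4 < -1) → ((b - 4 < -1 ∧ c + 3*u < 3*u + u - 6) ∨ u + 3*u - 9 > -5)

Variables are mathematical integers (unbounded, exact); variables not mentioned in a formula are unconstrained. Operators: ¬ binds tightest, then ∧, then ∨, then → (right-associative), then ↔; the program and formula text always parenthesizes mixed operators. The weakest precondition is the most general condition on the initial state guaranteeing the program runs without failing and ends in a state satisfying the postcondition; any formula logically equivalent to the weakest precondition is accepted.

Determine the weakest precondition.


Working backward. After the program, the postcondition ((u ≥ 0 ∨ 2*b > 9) ∧ 2*u - c - 4 < -1) → ((b - 4 < -1 ∧ c + 3*u < 3*u + u - 6) ∨ u + 3*u - 9 > -5) must hold; in canonical form it is ((u ≥ 0 ∨ 2*b > 9) ∧ 2*u < c + 3) → ((b < 3 ∧ c < u - 6) ∨ 4*u > 4).
Before e := e - 3: ((u ≥ 0 ∨ 2*b > 9) ∧ 2*u < c + 3) → ((b < 3 ∧ c < u - 6) ∨ 4*u > 4)
Before b := e - 3*b - 5: ((u ≥ 0 ∨ 2*e > 6*b + 19) ∧ 2*u < c + 3) → ((e < 3*b + 8 ∧ c < u - 6) ∨ 4*u > 4)
Before skip: ((u ≥ 0 ∨ 2*e > 6*b + 19) ∧ 2*u < c + 3) → ((e < 3*b + 8 ∧ c < u - 6) ∨ 4*u > 4)
Answer: WP = ((u ≥ 0 ∨ 2*e > 6*b + 19) ∧ 2*u < c + 3) → ((e < 3*b + 8 ∧ c < u - 6) ∨ 4*u > 4)


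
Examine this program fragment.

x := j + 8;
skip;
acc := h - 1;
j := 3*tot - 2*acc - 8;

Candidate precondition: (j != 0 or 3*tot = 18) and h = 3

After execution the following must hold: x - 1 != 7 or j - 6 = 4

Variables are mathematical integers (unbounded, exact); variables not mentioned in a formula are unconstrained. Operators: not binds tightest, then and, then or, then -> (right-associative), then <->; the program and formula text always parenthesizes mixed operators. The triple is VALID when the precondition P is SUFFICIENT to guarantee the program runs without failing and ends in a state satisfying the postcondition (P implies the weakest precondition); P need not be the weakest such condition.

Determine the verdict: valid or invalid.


Working backward. After the program, the postcondition x - 1 != 7 or j - 6 = 4 must hold; in canonical form it is x != 8 or j = 10.
Before j := 3*tot - 2*acc - 8: x != 8 or 3*tot = 2*acc + 18
Before acc := h - 1: x != 8 or 3*tot = 2*h + 16
Before skip: x != 8 or 3*tot = 2*h + 16
Before x := j + 8: j != 0 or 3*tot = 2*h + 16
The weakest precondition is j != 0 or 3*tot = 2*h + 16.
Check whether (j != 0 or 3*tot = 18) and h = 3 implies it.
Countermodel: at the initial state h = 3, j = 0, tot = 6, the precondition holds but the weakest precondition fails.
Answer: invalid


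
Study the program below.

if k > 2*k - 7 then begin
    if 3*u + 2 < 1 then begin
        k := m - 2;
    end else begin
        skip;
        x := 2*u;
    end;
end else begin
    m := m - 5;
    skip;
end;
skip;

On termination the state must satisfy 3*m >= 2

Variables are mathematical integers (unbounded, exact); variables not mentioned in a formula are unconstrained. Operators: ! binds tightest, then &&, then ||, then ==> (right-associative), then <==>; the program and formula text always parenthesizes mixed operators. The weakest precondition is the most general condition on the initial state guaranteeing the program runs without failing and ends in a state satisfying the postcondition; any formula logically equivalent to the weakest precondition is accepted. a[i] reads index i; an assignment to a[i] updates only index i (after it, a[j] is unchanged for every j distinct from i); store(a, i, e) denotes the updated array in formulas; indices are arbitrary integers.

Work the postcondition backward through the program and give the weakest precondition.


Working backward. After the program, 3*m >= 2 must hold.
Before skip: 3*m >= 2
Then branch requires (3*u < -1 ==> 3*m >= 2) && ((!(3*u < -1)) ==> 3*m >= 2); else branch requires 3*m >= 17.
Before the if: (k < 7 ==> ((3*u < -1 ==> 3*m >= 2) && ((!(3*u < -1)) ==> 3*m >= 2))) && ((!(k < 7)) ==> 3*m >= 17)
Answer: WP = (k < 7 ==> ((3*u < -1 ==> 3*m >= 2) && ((!(3*u < -1)) ==> 3*m >= 2))) && ((!(k < 7)) ==> 3*m >= 17)


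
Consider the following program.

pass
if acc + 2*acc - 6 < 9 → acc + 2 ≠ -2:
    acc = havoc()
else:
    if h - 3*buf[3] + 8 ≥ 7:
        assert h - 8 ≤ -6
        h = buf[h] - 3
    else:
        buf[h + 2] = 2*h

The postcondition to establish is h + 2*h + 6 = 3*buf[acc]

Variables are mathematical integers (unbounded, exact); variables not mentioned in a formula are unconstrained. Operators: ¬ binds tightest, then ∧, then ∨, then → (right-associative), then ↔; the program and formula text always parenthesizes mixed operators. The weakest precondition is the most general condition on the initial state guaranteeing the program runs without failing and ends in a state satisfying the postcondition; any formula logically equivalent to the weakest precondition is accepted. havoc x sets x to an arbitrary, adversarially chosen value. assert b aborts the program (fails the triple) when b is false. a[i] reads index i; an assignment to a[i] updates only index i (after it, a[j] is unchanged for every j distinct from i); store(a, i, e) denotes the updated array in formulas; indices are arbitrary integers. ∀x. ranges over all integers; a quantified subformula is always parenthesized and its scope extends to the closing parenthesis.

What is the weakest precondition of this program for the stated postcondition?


Working backward. After the program, the postcondition h + 2*h + 6 = 3*buf[acc] must hold; in canonical form it is 3*h = 3*buf[acc] - 6.
Then branch requires ∀acc_1. 3*h = 3*buf[acc_1] - 6; else branch requires (h ≥ 3*buf[3] - 1 → (h ≤ 2 ∧ 3*buf[h] = 3*buf[acc] + 3)) ∧ ((¬(h ≥ 3*buf[3] - 1)) → 3*h = 3*store(buf, h + 2, 2*h)[acc] - 6).
Before the if: ((3*acc < 15 → acc ≠ -4) → (∀acc_1. 3*h = 3*buf[acc_1] - 6)) ∧ ((¬(3*acc < 15 → acc ≠ -4)) → ((h ≥ 3*buf[3] - 1 → (h ≤ 2 ∧ 3*buf[h] = 3*buf[acc] + 3)) ∧ ((¬(h ≥ 3*buf[3] - 1)) → 3*h = 3*store(buf, h + 2, 2*h)[acc] - 6)))
Before skip: ((3*acc < 15 → acc ≠ -4) → (∀acc_1. 3*h = 3*buf[acc_1] - 6)) ∧ ((¬(3*acc < 15 → acc ≠ -4)) → ((h ≥ 3*buf[3] - 1 → (h ≤ 2 ∧ 3*buf[h] = 3*buf[acc] + 3)) ∧ ((¬(h ≥ 3*buf[3] - 1)) → 3*h = 3*store(buf, h + 2, 2*h)[acc] - 6)))
Answer: WP = ((3*acc < 15 → acc ≠ -4) → (∀acc_1. 3*h = 3*buf[acc_1] - 6)) ∧ ((¬(3*acc < 15 → acc ≠ -4)) → ((h ≥ 3*buf[3] - 1 → (h ≤ 2 ∧ 3*buf[h] = 3*buf[acc] + 3)) ∧ ((¬(h ≥ 3*buf[3] - 1)) → 3*h = 3*store(buf, h + 2, 2*h)[acc] - 6)))


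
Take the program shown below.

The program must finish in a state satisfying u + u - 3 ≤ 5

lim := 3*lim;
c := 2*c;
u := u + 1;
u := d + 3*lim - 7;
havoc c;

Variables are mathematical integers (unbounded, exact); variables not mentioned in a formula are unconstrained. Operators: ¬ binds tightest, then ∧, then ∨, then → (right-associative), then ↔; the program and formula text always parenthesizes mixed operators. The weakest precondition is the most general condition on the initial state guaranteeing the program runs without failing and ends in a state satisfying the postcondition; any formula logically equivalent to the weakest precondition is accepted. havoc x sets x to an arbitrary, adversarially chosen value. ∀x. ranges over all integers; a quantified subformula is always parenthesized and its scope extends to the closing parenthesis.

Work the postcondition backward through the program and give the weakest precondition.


Working backward. After the program, the postcondition u + u - 3 ≤ 5 must hold; in canonical form it is 2*u ≤ 8.
Before havoc c: 2*u ≤ 8
Before u := d + 3*lim - 7: 2*d + 6*lim ≤ 22
Before u := u + 1: 2*d + 6*lim ≤ 22
Before c := 2*c: 2*d + 6*lim ≤ 22
Before lim := 3*lim: 2*d + 18*lim ≤ 22
Answer: WP = 2*d + 18*lim ≤ 22


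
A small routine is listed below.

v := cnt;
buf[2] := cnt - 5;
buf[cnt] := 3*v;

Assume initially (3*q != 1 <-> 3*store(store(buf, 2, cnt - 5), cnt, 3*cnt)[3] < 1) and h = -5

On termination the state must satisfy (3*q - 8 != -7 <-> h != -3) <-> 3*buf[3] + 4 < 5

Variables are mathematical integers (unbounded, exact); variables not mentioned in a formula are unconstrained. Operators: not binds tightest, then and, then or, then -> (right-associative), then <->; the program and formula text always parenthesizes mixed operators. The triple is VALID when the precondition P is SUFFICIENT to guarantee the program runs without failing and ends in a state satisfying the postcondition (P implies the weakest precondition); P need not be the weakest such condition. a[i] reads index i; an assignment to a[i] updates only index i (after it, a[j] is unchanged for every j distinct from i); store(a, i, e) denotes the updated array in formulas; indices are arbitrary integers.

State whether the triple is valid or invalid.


Working backward. After the program, the postcondition (3*q - 8 != -7 <-> h != -3) <-> 3*buf[3] + 4 < 5 must hold; in canonical form it is (3*q != 1 <-> h != -3) <-> 3*buf[3] < 1.
Before buf[cnt] := 3*v: (3*q != 1 <-> h != -3) <-> 3*store(buf, cnt, 3*v)[3] < 1
Before buf[2] := cnt - 5: (3*q != 1 <-> h != -3) <-> 3*store(store(buf, 2, cnt - 5), cnt, 3*v)[3] < 1
Before v := cnt: (3*q != 1 <-> h != -3) <-> 3*store(store(buf, 2, cnt - 5), cnt, 3*cnt)[3] < 1
The weakest precondition is (3*q != 1 <-> h != -3) <-> 3*store(store(buf, 2, cnt - 5), cnt, 3*cnt)[3] < 1.
Check whether (3*q != 1 <-> 3*store(store(buf, 2, cnt - 5), cnt, 3*cnt)[3] < 1) and h = -5 implies it.
Every state satisfying the precondition satisfies the weakest precondition: the implication holds.
Answer: valid


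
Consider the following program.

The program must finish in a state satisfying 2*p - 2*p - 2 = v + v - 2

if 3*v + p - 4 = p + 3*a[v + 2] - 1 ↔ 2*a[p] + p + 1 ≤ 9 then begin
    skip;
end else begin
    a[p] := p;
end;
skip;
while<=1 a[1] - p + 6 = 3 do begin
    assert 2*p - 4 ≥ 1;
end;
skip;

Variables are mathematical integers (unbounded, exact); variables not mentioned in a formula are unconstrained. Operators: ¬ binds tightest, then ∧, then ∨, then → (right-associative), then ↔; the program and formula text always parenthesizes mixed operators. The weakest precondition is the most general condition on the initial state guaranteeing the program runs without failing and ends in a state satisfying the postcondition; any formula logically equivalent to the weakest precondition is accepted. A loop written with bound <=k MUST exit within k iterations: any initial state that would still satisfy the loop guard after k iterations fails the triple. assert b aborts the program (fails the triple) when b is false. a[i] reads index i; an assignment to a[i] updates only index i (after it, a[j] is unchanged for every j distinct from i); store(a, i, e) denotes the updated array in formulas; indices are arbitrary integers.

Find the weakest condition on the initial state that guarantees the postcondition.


Working backward. After the program, the postcondition 2*p - 2*p - 2 = v + v - 2 must hold; in canonical form it is 2*v = 0.
Before skip: 2*v = 0
Before the loop (bound <=1), unroll the exhaustion recursion (WP_0 = exit-now case; WP_j = one more guarded iteration, up to j = 1):
  WP_0: (¬(a[1] = p - 3)) ∧ 2*v = 0
  WP_1: (a[1] = p - 3 → (2*p ≥ 5 ∧ (¬(a[1] = p - 3)) ∧ 2*v = 0)) ∧ ((¬(a[1] = p - 3)) → 2*v = 0)
So before the loop: (a[1] = p - 3 → (2*p ≥ 5 ∧ (¬(a[1] = p - 3)) ∧ 2*v = 0)) ∧ ((¬(a[1] = p - 3)) → 2*v = 0)
Before skip: (a[1] = p - 3 → (2*p ≥ 5 ∧ (¬(a[1] = p - 3)) ∧ 2*v = 0)) ∧ ((¬(a[1] = p - 3)) → 2*v = 0)
Then branch requires (a[1] = p - 3 → (2*p ≥ 5 ∧ (¬(a[1] = p - 3)) ∧ 2*v = 0)) ∧ ((¬(a[1] = p - 3)) → 2*v = 0); else branch requires (store(a, p, p)[1] = p - 3 → (2*p ≥ 5 ∧ (¬(store(a, p, p)[1] = p - 3)) ∧ 2*v = 0)) ∧ ((¬(store(a, p, p)[1] = p - 3)) → 2*v = 0).
Before the if: ((3*v = 3*a[v + 2] + 3 ↔ 2*a[p] + p ≤ 8) → ((a[1] = p - 3 → (2*p ≥ 5 ∧ (¬(a[1] = p - 3)) ∧ 2*v = 0)) ∧ ((¬(a[1] = p - 3)) → 2*v = 0))) ∧ ((¬(3*v = 3*a[v + 2] + 3 ↔ 2*a[p] + p ≤ 8)) → ((store(a, p, p)[1] = p - 3 → (2*p ≥ 5 ∧ (¬(store(a, p, p)[1] = p - 3)) ∧ 2*v = 0)) ∧ ((¬(store(a, p, p)[1] = p - 3)) → 2*v = 0)))
Answer: WP = ((3*v = 3*a[v + 2] + 3 ↔ 2*a[p] + p ≤ 8) → ((a[1] = p - 3 → (2*p ≥ 5 ∧ (¬(a[1] = p - 3)) ∧ 2*v = 0)) ∧ ((¬(a[1] = p - 3)) → 2*v = 0))) ∧ ((¬(3*v = 3*a[v + 2] + 3 ↔ 2*a[p] + p ≤ 8)) → ((store(a, p, p)[1] = p - 3 → (2*p ≥ 5 ∧ (¬(store(a, p, p)[1] = p - 3)) ∧ 2*v = 0)) ∧ ((¬(store(a, p, p)[1] = p - 3)) → 2*v = 0)))


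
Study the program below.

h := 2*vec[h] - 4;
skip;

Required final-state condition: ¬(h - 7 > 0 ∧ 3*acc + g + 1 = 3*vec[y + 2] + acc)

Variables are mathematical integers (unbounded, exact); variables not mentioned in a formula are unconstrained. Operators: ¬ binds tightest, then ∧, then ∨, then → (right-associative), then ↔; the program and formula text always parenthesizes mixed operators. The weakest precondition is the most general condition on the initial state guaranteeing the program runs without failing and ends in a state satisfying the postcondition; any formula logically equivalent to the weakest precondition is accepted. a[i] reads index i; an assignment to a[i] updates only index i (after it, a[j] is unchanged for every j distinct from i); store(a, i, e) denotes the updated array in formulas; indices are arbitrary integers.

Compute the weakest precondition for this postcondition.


Working backward. After the program, the postcondition ¬(h - 7 > 0 ∧ 3*acc + g + 1 = 3*vec[y + 2] + acc) must hold; in canonical form it is ¬(h > 7 ∧ 2*acc + g = 3*vec[y + 2] - 1).
Before skip: ¬(h > 7 ∧ 2*acc + g = 3*vec[y + 2] - 1)
Before h := 2*vec[h] - 4: ¬(2*vec[h] > 11 ∧ 2*acc + g = 3*vec[y + 2] - 1)
Answer: WP = ¬(2*vec[h] > 11 ∧ 2*acc + g = 3*vec[y + 2] - 1)


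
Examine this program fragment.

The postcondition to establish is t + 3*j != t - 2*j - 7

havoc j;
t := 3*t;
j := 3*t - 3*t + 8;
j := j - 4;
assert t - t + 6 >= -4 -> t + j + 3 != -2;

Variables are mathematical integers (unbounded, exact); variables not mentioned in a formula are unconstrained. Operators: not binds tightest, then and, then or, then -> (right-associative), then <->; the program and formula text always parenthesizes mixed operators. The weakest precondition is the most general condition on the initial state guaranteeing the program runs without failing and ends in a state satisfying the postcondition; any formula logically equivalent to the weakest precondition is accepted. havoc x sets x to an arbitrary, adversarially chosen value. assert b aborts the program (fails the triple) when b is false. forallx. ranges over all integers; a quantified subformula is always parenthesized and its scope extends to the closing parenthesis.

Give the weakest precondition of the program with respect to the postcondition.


Working backward. After the program, the postcondition t + 3*j != t - 2*j - 7 must hold; in canonical form it is 5*j != -7.
Before assert t - t + 6 >= -4 -> t + j + 3 != -2: j + t != -5 and 5*j != -7
Before j := j - 4: j + t != -1 and 5*j != 13
Before j := 3*t - 3*t + 8: t != -9
Before t := 3*t: 3*t != -9
Before havoc j: 3*t != -9
Answer: WP = 3*t != -9


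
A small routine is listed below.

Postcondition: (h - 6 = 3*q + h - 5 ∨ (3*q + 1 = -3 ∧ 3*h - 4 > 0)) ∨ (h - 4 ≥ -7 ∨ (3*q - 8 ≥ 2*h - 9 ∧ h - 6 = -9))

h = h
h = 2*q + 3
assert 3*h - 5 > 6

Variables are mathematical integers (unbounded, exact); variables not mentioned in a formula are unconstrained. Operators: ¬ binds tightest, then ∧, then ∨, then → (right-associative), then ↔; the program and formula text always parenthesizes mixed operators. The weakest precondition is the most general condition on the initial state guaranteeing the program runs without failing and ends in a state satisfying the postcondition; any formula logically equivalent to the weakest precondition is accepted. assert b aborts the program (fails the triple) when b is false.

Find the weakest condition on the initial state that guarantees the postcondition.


Working backward. After the program, the postcondition (h - 6 = 3*q + h - 5 ∨ (3*q + 1 = -3 ∧ 3*h - 4 > 0)) ∨ (h - 4 ≥ -7 ∨ (3*q - 8 ≥ 2*h - 9 ∧ h - 6 = -9)) must hold; in canonical form it is 3*q = -1 ∨ (3*q = -4 ∧ 3*h > 4) ∨ h ≥ -3 ∨ (3*q ≥ 2*h - 1 ∧ h = -3).
Before assert 3*h - 5 > 6: 3*h > 11 ∧ (3*q = -1 ∨ (3*q = -4 ∧ 3*h > 4) ∨ h ≥ -3 ∨ (3*q ≥ 2*h - 1 ∧ h = -3))
Before h := 2*q + 3: 6*q > 2 ∧ (3*q = -1 ∨ (3*q = -4 ∧ 6*q > -5) ∨ 2*q ≥ -6 ∨ (q ≤ -5 ∧ 2*q = -6))
Before h := h: 6*q > 2 ∧ (3*q = -1 ∨ (3*q = -4 ∧ 6*q > -5) ∨ 2*q ≥ -6 ∨ (q ≤ -5 ∧ 2*q = -6))
Answer: WP = 6*q > 2 ∧ (3*q = -1 ∨ (3*q = -4 ∧ 6*q > -5) ∨ 2*q ≥ -6 ∨ (q ≤ -5 ∧ 2*q = -6))


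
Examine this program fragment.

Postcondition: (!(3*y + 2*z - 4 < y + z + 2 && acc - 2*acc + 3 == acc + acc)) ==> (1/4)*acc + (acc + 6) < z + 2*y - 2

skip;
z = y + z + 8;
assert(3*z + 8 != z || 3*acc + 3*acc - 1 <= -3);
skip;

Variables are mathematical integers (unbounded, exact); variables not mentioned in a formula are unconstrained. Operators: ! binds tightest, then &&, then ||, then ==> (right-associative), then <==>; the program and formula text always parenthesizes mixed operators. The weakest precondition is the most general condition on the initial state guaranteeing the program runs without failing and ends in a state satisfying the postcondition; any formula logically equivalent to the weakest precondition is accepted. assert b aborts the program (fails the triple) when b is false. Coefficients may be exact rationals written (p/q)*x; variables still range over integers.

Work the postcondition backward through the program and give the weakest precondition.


Working backward. After the program, the postcondition (!(3*y + 2*z - 4 < y + z + 2 && acc - 2*acc + 3 == acc + acc)) ==> (1/4)*acc + (acc + 6) < z + 2*y - 2 must hold; in canonical form it is (!(2*y + z < 6 && 3*acc == 3)) ==> (5/4)*acc < 2*y + z - 8.
Before skip: (!(2*y + z < 6 && 3*acc == 3)) ==> (5/4)*acc < 2*y + z - 8
Before assert 3*z + 8 != z || 3*acc + 3*acc - 1 <= -3: (2*z != -8 || 6*acc <= -2) && ((!(2*y + z < 6 && 3*acc == 3)) ==> (5/4)*acc < 2*y + z - 8)
Before z := y + z + 8: (2*y + 2*z != -24 || 6*acc <= -2) && ((!(3*y + z < -2 && 3*acc == 3)) ==> (5/4)*acc < 3*y + z)
Before skip: (2*y + 2*z != -24 || 6*acc <= -2) && ((!(3*y + z < -2 && 3*acc == 3)) ==> (5/4)*acc < 3*y + z)
Answer: WP = (2*y + 2*z != -24 || 6*acc <= -2) && ((!(3*y + z < -2 && 3*acc == 3)) ==> (5/4)*acc < 3*y + z)


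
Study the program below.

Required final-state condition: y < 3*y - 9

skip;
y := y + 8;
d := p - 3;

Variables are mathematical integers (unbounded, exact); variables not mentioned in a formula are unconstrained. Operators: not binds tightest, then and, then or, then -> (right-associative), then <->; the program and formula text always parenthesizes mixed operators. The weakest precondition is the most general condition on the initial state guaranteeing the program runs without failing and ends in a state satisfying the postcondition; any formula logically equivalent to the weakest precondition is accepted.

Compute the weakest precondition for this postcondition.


Working backward. After the program, the postcondition y < 3*y - 9 must hold; in canonical form it is 2*y > 9.
Before d := p - 3: 2*y > 9
Before y := y + 8: 2*y > -7
Before skip: 2*y > -7
Answer: WP = 2*y > -7


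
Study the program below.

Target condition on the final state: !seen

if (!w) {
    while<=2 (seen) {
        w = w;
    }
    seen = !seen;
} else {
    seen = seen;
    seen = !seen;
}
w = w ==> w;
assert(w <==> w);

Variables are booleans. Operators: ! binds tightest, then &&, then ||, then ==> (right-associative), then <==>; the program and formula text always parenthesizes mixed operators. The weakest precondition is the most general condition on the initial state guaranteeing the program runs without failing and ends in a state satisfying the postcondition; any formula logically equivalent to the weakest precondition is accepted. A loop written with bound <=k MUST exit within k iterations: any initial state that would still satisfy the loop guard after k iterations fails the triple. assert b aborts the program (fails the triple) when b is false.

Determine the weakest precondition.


Working backward. After the program, !seen must hold.
Before assert w <==> w: !seen
Before w := w ==> w: !seen
Then branch requires (seen ==> ((!seen) && ((!seen) ==> seen))) && ((!seen) ==> seen); else branch requires seen.
Before the if: ((!w) ==> ((seen ==> ((!seen) && ((!seen) ==> seen))) && ((!seen) ==> seen))) && (w ==> seen)
Answer: WP = ((!w) ==> ((seen ==> ((!seen) && ((!seen) ==> seen))) && ((!seen) ==> seen))) && (w ==> seen)


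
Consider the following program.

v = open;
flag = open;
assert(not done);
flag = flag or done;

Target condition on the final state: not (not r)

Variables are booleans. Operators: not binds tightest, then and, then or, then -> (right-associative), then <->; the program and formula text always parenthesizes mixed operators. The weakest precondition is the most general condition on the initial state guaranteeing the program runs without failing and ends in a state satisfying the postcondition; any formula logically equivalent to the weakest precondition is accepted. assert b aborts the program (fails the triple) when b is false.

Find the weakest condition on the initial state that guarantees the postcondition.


Working backward. After the program, the postcondition not (not r) must hold; in canonical form it is r.
Before flag := flag or done: r
Before assert not done: (not done) and r
Before flag := open: (not done) and r
Before v := open: (not done) and r
Answer: WP = (not done) and r


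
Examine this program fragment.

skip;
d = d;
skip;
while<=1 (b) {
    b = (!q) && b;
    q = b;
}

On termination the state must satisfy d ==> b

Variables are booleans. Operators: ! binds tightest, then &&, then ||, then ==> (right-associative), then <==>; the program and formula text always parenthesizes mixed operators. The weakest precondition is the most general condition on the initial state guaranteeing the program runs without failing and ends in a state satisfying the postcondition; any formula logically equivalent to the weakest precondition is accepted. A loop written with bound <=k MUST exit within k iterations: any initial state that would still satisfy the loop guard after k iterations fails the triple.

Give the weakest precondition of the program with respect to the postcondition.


Working backward. After the program, d ==> b must hold.
Before the loop (bound <=1), unroll the exhaustion recursion (WP_0 = exit-now case; WP_j = one more guarded iteration, up to j = 1):
  WP_0: (!b) && (d ==> b)
  WP_1: (b ==> ((!((!q) && b)) && (d ==> ((!q) && b)))) && ((!b) ==> (d ==> b))
So before the loop: (b ==> ((!((!q) && b)) && (d ==> ((!q) && b)))) && ((!b) ==> (d ==> b))
Before skip: (b ==> ((!((!q) && b)) && (d ==> ((!q) && b)))) && ((!b) ==> (d ==> b))
Before d := d: (b ==> ((!((!q) && b)) && (d ==> ((!q) && b)))) && ((!b) ==> (d ==> b))
Before skip: (b ==> ((!((!q) && b)) && (d ==> ((!q) && b)))) && ((!b) ==> (d ==> b))
Answer: WP = (b ==> ((!((!q) && b)) && (d ==> ((!q) && b)))) && ((!b) ==> (d ==> b))


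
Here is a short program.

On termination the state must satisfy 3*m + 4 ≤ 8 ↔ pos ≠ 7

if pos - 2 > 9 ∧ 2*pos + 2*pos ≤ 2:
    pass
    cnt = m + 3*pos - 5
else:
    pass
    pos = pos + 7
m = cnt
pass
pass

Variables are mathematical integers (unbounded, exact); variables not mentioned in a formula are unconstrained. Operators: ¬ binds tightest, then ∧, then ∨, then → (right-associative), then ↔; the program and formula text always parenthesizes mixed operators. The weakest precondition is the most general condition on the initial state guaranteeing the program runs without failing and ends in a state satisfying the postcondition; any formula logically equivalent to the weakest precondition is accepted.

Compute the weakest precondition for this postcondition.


Working backward. After the program, the postcondition 3*m + 4 ≤ 8 ↔ pos ≠ 7 must hold; in canonical form it is 3*m ≤ 4 ↔ pos ≠ 7.
Before skip: 3*m ≤ 4 ↔ pos ≠ 7
Before skip: 3*m ≤ 4 ↔ pos ≠ 7
Before m := cnt: 3*cnt ≤ 4 ↔ pos ≠ 7
Then branch requires 3*m + 9*pos ≤ 19 ↔ pos ≠ 7; else branch requires 3*cnt ≤ 4 ↔ pos ≠ 0.
Before the if: ((pos > 11 ∧ 4*pos ≤ 2) → (3*m + 9*pos ≤ 19 ↔ pos ≠ 7)) ∧ ((¬(pos > 11 ∧ 4*pos ≤ 2)) → (3*cnt ≤ 4 ↔ pos ≠ 0))
Answer: WP = ((pos > 11 ∧ 4*pos ≤ 2) → (3*m + 9*pos ≤ 19 ↔ pos ≠ 7)) ∧ ((¬(pos > 11 ∧ 4*pos ≤ 2)) → (3*cnt ≤ 4 ↔ pos ≠ 0))


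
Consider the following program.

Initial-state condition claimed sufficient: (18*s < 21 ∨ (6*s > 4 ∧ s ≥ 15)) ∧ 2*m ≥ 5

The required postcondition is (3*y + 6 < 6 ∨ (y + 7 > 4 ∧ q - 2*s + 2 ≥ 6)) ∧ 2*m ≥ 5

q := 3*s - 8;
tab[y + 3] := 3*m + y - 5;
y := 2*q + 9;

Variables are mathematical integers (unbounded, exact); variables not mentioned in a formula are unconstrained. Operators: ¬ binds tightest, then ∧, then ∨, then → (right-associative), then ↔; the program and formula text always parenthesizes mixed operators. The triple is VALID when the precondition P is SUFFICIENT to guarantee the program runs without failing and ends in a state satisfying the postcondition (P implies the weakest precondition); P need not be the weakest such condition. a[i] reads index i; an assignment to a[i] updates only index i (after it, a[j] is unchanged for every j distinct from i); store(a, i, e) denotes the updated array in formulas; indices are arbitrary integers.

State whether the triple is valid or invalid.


Working backward. After the program, the postcondition (3*y + 6 < 6 ∨ (y + 7 > 4 ∧ q - 2*s + 2 ≥ 6)) ∧ 2*m ≥ 5 must hold; in canonical form it is (3*y < 0 ∨ (y > -3 ∧ q ≥ 2*s + 4)) ∧ 2*m ≥ 5.
Before y := 2*q + 9: (6*q < -27 ∨ (2*q > -12 ∧ q ≥ 2*s + 4)) ∧ 2*m ≥ 5
Before tab[y + 3] := 3*m + y - 5: (6*q < -27 ∨ (2*q > -12 ∧ q ≥ 2*s + 4)) ∧ 2*m ≥ 5
Before q := 3*s - 8: (18*s < 21 ∨ (6*s > 4 ∧ s ≥ 12)) ∧ 2*m ≥ 5
The weakest precondition is (18*s < 21 ∨ (6*s > 4 ∧ s ≥ 12)) ∧ 2*m ≥ 5.
Check whether (18*s < 21 ∨ (6*s > 4 ∧ s ≥ 15)) ∧ 2*m ≥ 5 implies it.
Every state satisfying the precondition satisfies the weakest precondition: the implication holds.
Answer: valid


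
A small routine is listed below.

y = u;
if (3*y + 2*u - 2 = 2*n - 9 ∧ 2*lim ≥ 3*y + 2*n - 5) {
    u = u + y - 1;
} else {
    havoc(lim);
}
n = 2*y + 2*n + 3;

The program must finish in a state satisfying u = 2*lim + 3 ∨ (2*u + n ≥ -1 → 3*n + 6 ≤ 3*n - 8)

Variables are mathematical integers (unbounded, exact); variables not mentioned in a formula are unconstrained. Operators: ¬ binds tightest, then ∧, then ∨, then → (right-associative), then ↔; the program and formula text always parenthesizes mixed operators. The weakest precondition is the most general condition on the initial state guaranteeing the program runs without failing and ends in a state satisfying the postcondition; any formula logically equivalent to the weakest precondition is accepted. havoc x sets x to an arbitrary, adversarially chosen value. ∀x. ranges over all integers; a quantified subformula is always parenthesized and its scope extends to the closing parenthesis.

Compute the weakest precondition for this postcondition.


Working backward. After the program, the postcondition u = 2*lim + 3 ∨ (2*u + n ≥ -1 → 3*n + 6 ≤ 3*n - 8) must hold; in canonical form it is u = 2*lim + 3 ∨ (¬(n + 2*u ≥ -1)).
Before n := 2*y + 2*n + 3: u = 2*lim + 3 ∨ (¬(2*n + 2*u + 2*y ≥ -4))
Then branch requires u + y = 2*lim + 4 ∨ (¬(2*n + 2*u + 4*y ≥ -2)); else branch requires ∀lim_1. (u = 2*lim_1 + 3 ∨ (¬(2*n + 2*u + 2*y ≥ -4))).
Before the if: ((2*u + 3*y = 2*n - 7 ∧ 2*lim ≥ 2*n + 3*y - 5) → (u + y = 2*lim + 4 ∨ (¬(2*n + 2*u + 4*y ≥ -2)))) ∧ ((¬(2*u + 3*y = 2*n - 7 ∧ 2*lim ≥ 2*n + 3*y - 5)) → (∀lim_1. (u = 2*lim_1 + 3 ∨ (¬(2*n + 2*u + 2*y ≥ -4)))))
Before y := u: ((5*u = 2*n - 7 ∧ 2*lim ≥ 2*n + 3*u - 5) → (2*u = 2*lim + 4 ∨ (¬(2*n + 6*u ≥ -2)))) ∧ ((¬(5*u = 2*n - 7 ∧ 2*lim ≥ 2*n + 3*u - 5)) → (∀lim_1. (u = 2*lim_1 + 3 ∨ (¬(2*n + 4*u ≥ -4)))))
Answer: WP = ((5*u = 2*n - 7 ∧ 2*lim ≥ 2*n + 3*u - 5) → (2*u = 2*lim + 4 ∨ (¬(2*n + 6*u ≥ -2)))) ∧ ((¬(5*u = 2*n - 7 ∧ 2*lim ≥ 2*n + 3*u - 5)) → (∀lim_1. (u = 2*lim_1 + 3 ∨ (¬(2*n + 4*u ≥ -4)))))


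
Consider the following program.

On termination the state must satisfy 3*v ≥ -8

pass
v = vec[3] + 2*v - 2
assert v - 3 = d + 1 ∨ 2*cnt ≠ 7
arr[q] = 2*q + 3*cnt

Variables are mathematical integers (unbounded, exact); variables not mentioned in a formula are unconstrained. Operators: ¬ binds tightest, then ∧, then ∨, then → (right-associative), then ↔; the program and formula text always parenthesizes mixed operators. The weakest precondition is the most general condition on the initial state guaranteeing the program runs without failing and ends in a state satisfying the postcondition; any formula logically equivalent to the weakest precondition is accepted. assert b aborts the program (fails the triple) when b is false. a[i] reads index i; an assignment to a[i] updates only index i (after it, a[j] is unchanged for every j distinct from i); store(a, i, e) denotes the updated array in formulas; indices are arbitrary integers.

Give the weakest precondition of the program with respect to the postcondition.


Working backward. After the program, 3*v ≥ -8 must hold.
Before arr[q] := 2*q + 3*cnt: 3*v ≥ -8
Before assert v - 3 = d + 1 ∨ 2*cnt ≠ 7: (v = d + 4 ∨ 2*cnt ≠ 7) ∧ 3*v ≥ -8
Before v := vec[3] + 2*v - 2: (vec[3] + 2*v = d + 6 ∨ 2*cnt ≠ 7) ∧ 3*vec[3] + 6*v ≥ -2
Before skip: (vec[3] + 2*v = d + 6 ∨ 2*cnt ≠ 7) ∧ 3*vec[3] + 6*v ≥ -2
Answer: WP = (vec[3] + 2*v = d + 6 ∨ 2*cnt ≠ 7) ∧ 3*vec[3] + 6*v ≥ -2


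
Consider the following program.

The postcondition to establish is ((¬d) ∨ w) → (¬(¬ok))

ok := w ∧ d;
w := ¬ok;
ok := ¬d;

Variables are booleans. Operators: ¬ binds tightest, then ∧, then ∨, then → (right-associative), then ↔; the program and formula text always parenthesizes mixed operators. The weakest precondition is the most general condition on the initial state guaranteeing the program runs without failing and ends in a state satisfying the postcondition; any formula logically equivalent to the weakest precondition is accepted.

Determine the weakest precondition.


Working backward. After the program, the postcondition ((¬d) ∨ w) → (¬(¬ok)) must hold; in canonical form it is ((¬d) ∨ w) → ok.
Before ok := ¬d: ((¬d) ∨ w) → (¬d)
Before w := ¬ok: ((¬d) ∨ (¬ok)) → (¬d)
Before ok := w ∧ d: ((¬d) ∨ (¬(w ∧ d))) → (¬d)
Answer: WP = ((¬d) ∨ (¬(w ∧ d))) → (¬d)


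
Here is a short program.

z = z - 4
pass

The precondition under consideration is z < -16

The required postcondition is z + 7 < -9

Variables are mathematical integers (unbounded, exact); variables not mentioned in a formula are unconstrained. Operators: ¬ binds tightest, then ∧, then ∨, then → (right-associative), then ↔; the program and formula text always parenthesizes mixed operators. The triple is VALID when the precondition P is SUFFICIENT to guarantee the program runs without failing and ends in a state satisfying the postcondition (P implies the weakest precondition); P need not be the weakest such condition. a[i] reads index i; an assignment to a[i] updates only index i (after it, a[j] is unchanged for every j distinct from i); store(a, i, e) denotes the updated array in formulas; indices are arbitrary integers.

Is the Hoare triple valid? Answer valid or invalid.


Working backward. After the program, the postcondition z + 7 < -9 must hold; in canonical form it is z < -16.
Before skip: z < -16
Before z := z - 4: z < -12
The weakest precondition is z < -12.
Check whether z < -16 implies it.
Every state satisfying the precondition satisfies the weakest precondition: the implication holds.
Answer: valid


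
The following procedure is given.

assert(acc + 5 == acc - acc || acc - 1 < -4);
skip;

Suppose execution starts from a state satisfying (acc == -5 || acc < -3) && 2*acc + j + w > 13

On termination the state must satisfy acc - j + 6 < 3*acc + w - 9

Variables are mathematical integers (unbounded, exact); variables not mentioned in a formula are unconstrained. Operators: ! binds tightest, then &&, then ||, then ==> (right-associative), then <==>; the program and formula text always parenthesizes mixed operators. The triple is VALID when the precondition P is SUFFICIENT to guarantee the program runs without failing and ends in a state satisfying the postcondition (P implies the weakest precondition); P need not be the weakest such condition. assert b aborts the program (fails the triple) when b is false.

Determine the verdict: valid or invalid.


Working backward. After the program, the postcondition acc - j + 6 < 3*acc + w - 9 must hold; in canonical form it is 2*acc + j + w > 15.
Before skip: 2*acc + j + w > 15
Before assert acc + 5 == acc - acc || acc - 1 < -4: (acc == -5 || acc < -3) && 2*acc + j + w > 15
The weakest precondition is (acc == -5 || acc < -3) && 2*acc + j + w > 15.
Check whether (acc == -5 || acc < -3) && 2*acc + j + w > 13 implies it.
Countermodel: at the initial state acc = -6, j = 26, w = 0, the precondition holds but the weakest precondition fails.
Answer: invalid
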